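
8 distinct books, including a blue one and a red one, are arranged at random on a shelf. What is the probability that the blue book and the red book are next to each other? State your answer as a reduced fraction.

There are 8! = 40320 arrangements.
Treat the blue book and the red book as a block: 7! arrangements of the blocks × 2 orders within the block = 2·5040 = 10080.
Probability = 10080/40320 = 1/4.

1/4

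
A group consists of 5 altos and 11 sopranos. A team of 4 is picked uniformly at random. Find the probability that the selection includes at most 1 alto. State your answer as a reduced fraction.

33/52

There are C(16,4) = 1820 ways to choose the 4.
Favorable selections (at most 1 alto): C(5,0)·C(11,4) + C(5,1)·C(11,3) = 330 + 825 = 1155.
Probability = 1155/1820 = 33/52.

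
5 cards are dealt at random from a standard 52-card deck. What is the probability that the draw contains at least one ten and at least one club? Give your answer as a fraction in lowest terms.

There are C(52,5) = 2598960 possible draws.
By inclusion-exclusion on the complements, draws missing all tens or all clubs: C(48,5) + C(39,5) − C(36,5) = 1712304 + 575757 − 376992 = 1911069.
So draws with at least one of each: 2598960 − 1911069 = 687891, probability 687891/2598960 = 229297/866320.

229297/866320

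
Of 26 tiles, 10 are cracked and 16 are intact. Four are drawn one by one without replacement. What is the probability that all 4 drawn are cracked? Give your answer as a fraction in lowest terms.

21/1495

Multiply the conditional probabilities at each draw: 10/26 · 9/25 · 8/24 · 7/23 = 5040/358800 = 21/1495.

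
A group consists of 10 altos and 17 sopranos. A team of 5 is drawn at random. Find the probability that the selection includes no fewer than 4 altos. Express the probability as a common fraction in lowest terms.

49/1035

There are C(27,5) = 80730 ways to choose the 5.
Favorable selections (no fewer than 4 altos): C(10,4)·C(17,1) + C(10,5)·C(17,0) = 3570 + 252 = 3822.
Probability = 3822/80730 = 49/1035.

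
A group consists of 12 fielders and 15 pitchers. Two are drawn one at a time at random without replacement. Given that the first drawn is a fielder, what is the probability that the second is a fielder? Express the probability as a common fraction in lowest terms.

After removing one fielder, 26 remain: 11 fielders and 15 pitchers.
So the probability the next is a fielder is 11/26.

11/26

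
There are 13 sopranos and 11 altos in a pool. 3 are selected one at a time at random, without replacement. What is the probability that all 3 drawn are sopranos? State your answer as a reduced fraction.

13/92

Multiply the conditional probabilities at each draw: 13/24 · 12/23 · 11/22 = 1716/12144 = 13/92.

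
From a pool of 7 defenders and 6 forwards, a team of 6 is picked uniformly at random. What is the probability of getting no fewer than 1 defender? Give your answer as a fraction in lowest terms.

There are C(13,6) = 1716 ways to choose the 6.
Favorable selections (no fewer than 1 defender): C(7,1)·C(6,5) + C(7,2)·C(6,4) + C(7,3)·C(6,3) + C(7,4)·C(6,2) + C(7,5)·C(6,1) + C(7,6)·C(6,0) = 42 + 315 + 700 + 525 + 126 + 7 = 1715.
Probability = 1715/1716.

1715/1716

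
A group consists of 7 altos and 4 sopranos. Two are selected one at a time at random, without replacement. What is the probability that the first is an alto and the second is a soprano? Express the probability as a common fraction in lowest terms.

Multiply the conditional probabilities at each draw: 7/11 · 4/10 = 28/110 = 14/55.

14/55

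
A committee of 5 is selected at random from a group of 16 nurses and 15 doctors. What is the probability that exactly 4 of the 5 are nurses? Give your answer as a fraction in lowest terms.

There are C(31,5) = 169911 ways to choose 5 from 31.
Selections with exactly 4 nurses: choose 4 of the 16 nurses and 1 of the 15 doctors, C(16,4)·C(15,1) = 1820·15 = 27300.
Probability = 27300/169911 = 1300/8091.

1300/8091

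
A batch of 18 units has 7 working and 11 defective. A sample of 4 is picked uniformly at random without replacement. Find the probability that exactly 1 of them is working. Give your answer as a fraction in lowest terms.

The sample space is all 4-subsets of the 18: C(18,4) = 3060.
Selections with exactly 1 working: choose 1 of the 7 working and 3 of the 11 defective, C(7,1)·C(11,3) = 7·165 = 1155.
Probability = 1155/3060 = 77/204.

77/204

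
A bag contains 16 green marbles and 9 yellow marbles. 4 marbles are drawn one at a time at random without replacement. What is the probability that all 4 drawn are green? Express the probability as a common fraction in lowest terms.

182/1265

Multiply the conditional probabilities at each draw: 16/25 · 15/24 · 14/23 · 13/22 = 43680/303600 = 182/1265.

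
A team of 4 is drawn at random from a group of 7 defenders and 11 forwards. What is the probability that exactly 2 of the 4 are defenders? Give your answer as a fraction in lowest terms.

77/204

Total number of selections: C(18,4) = 3060.
Selections with exactly 2 defenders: choose 2 of the 7 defenders and 2 of the 11 forwards, C(7,2)·C(11,2) = 21·55 = 1155.
Probability = 1155/3060 = 77/204.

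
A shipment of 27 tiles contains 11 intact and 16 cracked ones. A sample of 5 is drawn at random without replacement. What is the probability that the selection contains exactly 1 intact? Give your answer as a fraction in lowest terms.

154/621

Total number of selections: C(27,5) = 80730.
Selections with exactly 1 intact: choose 1 of the 11 intact and 4 of the 16 cracked, C(11,1)·C(16,4) = 11·1820 = 20020.
Probability = 20020/80730 = 154/621.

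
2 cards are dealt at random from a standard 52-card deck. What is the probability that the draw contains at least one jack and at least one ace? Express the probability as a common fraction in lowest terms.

There are C(52,2) = 1326 possible draws.
By inclusion-exclusion on the complements, draws missing all jacks or all aces: C(48,2) + C(48,2) − C(44,2) = 1128 + 1128 − 946 = 1310.
So draws with at least one of each: 1326 − 1310 = 16, probability 16/1326 = 8/663.

8/663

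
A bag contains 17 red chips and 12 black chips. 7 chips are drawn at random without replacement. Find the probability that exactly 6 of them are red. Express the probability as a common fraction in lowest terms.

952/10005

There are C(29,7) = 1560780 ways to choose 7 from 29.
Selections with exactly 6 red: choose 6 of the 17 red and 1 of the 12 black, C(17,6)·C(12,1) = 12376·12 = 148512.
Probability = 148512/1560780 = 952/10005.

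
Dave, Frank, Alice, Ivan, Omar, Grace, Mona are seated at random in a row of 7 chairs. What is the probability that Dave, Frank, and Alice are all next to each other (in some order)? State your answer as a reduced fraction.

1/7

There are 7! = 5040 arrangements.
Treat the three as one block: 5! placements × 3! orders within the block = 120·6 = 720.
Probability = 720/5040 = 1/7.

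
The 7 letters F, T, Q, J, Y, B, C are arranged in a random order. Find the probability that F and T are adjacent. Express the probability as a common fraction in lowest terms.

There are 7! = 5040 arrangements.
Treat F and T as a block: 6! arrangements of the blocks × 2 orders within the block = 2·720 = 1440.
Probability = 1440/5040 = 2/7.

2/7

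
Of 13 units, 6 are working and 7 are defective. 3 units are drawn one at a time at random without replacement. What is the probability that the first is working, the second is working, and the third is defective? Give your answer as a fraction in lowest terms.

35/286

Multiply the conditional probabilities at each draw: 6/13 · 5/12 · 7/11 = 210/1716 = 35/286.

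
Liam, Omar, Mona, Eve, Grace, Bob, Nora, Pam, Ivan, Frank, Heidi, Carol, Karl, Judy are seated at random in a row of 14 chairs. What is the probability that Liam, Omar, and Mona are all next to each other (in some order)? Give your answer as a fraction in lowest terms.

3/91

There are 14! = 87178291200 arrangements.
Treat the three as one block: 12! placements × 3! orders within the block = 479001600·6 = 2874009600.
Probability = 2874009600/87178291200 = 3/91.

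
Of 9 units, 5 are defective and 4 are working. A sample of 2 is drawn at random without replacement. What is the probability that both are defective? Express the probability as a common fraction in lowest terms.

5/18

There are C(9,2) = 36 possible selections.
Selections with all defective: C(5,2) = 10.
Probability = 10/36 = 5/18.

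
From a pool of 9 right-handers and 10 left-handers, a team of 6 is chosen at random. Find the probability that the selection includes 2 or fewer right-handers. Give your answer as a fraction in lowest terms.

239/646

Total selections: C(19,6) = 27132.
Favorable selections (2 or fewer right-handers): C(9,0)·C(10,6) + C(9,1)·C(10,5) + C(9,2)·C(10,4) = 210 + 2268 + 7560 = 10038.
Probability = 10038/27132 = 239/646.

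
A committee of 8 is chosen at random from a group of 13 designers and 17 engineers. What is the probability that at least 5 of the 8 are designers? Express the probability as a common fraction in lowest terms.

Total selections: C(30,8) = 5852925.
Favorable selections (at least 5 designers): C(13,5)·C(17,3) + C(13,6)·C(17,2) + C(13,7)·C(17,1) + C(13,8)·C(17,0) = 875160 + 233376 + 29172 + 1287 = 1138995.
Probability = 1138995/5852925 = 649/3335.

649/3335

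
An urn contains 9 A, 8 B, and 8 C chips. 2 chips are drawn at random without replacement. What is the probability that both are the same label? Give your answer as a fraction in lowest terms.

23/75

There are C(25,2) = 300 ways to draw 2 chips.
All same label: C(9,2) + C(8,2) + C(8,2) = 36 + 28 + 28 = 92.
Probability = 92/300 = 23/75.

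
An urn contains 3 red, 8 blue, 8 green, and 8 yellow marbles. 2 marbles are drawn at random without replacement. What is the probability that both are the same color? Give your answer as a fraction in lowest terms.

There are C(27,2) = 351 ways to draw 2 marbles.
All same color: C(3,2) + C(8,2) + C(8,2) + C(8,2) = 3 + 28 + 28 + 28 = 87.
Probability = 87/351 = 29/117.

29/117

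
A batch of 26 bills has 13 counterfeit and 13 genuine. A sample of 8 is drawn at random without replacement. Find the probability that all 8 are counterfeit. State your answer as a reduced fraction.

There are C(26,8) = 1562275 possible selections.
Selections with all counterfeit: C(13,8) = 1287.
Probability = 1287/1562275 = 9/10925.

9/10925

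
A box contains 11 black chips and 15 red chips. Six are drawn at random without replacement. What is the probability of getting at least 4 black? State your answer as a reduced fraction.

Total selections: C(26,6) = 230230.
Favorable selections (at least 4 black): C(11,4)·C(15,2) + C(11,5)·C(15,1) + C(11,6)·C(15,0) = 34650 + 6930 + 462 = 42042.
Probability = 42042/230230 = 21/115.

21/115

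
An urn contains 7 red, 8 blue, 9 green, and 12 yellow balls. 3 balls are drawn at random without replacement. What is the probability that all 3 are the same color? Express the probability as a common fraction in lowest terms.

79/1428

There are C(36,3) = 7140 ways to draw 3 balls.
All same color: C(7,3) + C(8,3) + C(9,3) + C(12,3) = 35 + 56 + 84 + 220 = 395.
Probability = 395/7140 = 79/1428.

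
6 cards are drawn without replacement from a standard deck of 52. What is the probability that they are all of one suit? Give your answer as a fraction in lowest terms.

66/195755

There are C(52,6) = 20358520 possible 6-card hands.
Hands of one suit: 4 suits × C(13,6) = 4·1716 = 6864.
Probability = 6864/20358520 = 66/195755.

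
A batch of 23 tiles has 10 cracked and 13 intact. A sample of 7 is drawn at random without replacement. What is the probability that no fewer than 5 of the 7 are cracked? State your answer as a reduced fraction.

There are C(23,7) = 245157 ways to choose the 7.
Favorable selections (no fewer than 5 cracked): C(10,5)·C(13,2) + C(10,6)·C(13,1) + C(10,7)·C(13,0) = 19656 + 2730 + 120 = 22506.
Probability = 22506/245157 = 682/7429.

682/7429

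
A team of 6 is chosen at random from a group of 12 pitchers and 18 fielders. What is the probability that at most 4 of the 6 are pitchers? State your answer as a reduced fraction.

38573/39585

There are C(30,6) = 593775 ways to choose the 6.
Count the complement (more than 4 pitchers): C(12,5)·C(18,1) + C(12,6)·C(18,0) = 14256 + 924 = 15180.
Probability = 1 − 15180/593775 = 578595/593775 = 38573/39585.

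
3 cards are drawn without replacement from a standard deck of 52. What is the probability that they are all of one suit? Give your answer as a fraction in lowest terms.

There are C(52,3) = 22100 possible 3-card hands.
Hands of one suit: 4 suits × C(13,3) = 4·286 = 1144.
Probability = 1144/22100 = 22/425.

22/425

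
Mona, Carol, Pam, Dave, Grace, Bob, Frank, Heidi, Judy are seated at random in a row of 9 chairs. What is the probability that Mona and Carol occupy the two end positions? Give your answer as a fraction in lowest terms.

1/36

There are 9! = 362880 arrangements.
Place Mona and Carol at the ends in 2 ways, arrange the remaining 7 in 7! = 5040 ways: 2·5040 = 10080.
Probability = 10080/362880 = 1/36.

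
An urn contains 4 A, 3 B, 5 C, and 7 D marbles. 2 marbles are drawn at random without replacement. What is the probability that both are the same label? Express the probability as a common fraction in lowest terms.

40/171

There are C(19,2) = 171 ways to draw 2 marbles.
All same label: C(4,2) + C(3,2) + C(5,2) + C(7,2) = 6 + 3 + 10 + 21 = 40.
Probability = 40/171.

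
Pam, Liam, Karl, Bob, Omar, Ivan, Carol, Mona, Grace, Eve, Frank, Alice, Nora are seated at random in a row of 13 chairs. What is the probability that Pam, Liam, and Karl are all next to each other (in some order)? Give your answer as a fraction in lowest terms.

There are 13! = 6227020800 arrangements.
Treat the three as one block: 11! placements × 3! orders within the block = 39916800·6 = 239500800.
Probability = 239500800/6227020800 = 1/26.

1/26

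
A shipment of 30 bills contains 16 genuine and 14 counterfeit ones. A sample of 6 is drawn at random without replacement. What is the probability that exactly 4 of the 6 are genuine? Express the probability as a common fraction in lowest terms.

364/1305

Total number of selections: C(30,6) = 593775.
Selections with exactly 4 genuine: choose 4 of the 16 genuine and 2 of the 14 counterfeit, C(16,4)·C(14,2) = 1820·91 = 165620.
Probability = 165620/593775 = 364/1305.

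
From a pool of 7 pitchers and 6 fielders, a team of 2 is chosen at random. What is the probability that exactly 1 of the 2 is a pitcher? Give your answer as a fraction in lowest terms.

Total number of selections: C(13,2) = 78.
Selections with exactly 1 pitcher: choose 1 of the 7 pitchers and 1 of the 6 fielders, C(7,1)·C(6,1) = 7·6 = 42.
Probability = 42/78 = 7/13.

7/13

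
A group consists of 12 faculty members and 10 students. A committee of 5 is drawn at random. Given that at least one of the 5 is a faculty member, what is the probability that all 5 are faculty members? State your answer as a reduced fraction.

44/1449

Work in counts. Selections with at least one faculty member: C(22,5) − C(10,5) = 26334 − 252 = 26082.
Of those, selections where all 5 are faculty members: C(12,5) = 792.
Conditional probability = 792/26082 = 44/1449.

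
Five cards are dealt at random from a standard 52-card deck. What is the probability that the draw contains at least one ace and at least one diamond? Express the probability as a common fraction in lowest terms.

229297/866320

There are C(52,5) = 2598960 possible draws.
By inclusion-exclusion on the complements, draws missing all aces or all diamonds: C(48,5) + C(39,5) − C(36,5) = 1712304 + 575757 − 376992 = 1911069.
So draws with at least one of each: 2598960 − 1911069 = 687891, probability 687891/2598960 = 229297/866320.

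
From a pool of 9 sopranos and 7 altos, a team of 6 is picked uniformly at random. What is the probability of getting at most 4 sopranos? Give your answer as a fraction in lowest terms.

Total selections: C(16,6) = 8008.
Count the complement (more than 4 sopranos): C(9,5)·C(7,1) + C(9,6)·C(7,0) = 882 + 84 = 966.
Probability = 1 − 966/8008 = 7042/8008 = 503/572.

503/572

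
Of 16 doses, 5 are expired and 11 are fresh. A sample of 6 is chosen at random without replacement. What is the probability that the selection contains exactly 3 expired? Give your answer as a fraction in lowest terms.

75/364

Total number of selections: C(16,6) = 8008.
Selections with exactly 3 expired: choose 3 of the 5 expired and 3 of the 11 fresh, C(5,3)·C(11,3) = 10·165 = 1650.
Probability = 1650/8008 = 75/364.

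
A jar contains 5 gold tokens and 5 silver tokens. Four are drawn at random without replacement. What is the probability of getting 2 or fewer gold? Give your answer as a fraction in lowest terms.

31/42

There are C(10,4) = 210 ways to choose the 4.
Favorable selections (2 or fewer gold): C(5,0)·C(5,4) + C(5,1)·C(5,3) + C(5,2)·C(5,2) = 5 + 50 + 100 = 155.
Probability = 155/210 = 31/42.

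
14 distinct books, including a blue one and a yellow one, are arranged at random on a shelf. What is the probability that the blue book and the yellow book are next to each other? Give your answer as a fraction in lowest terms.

1/7

There are 14! = 87178291200 arrangements.
Treat the blue book and the yellow book as a block: 13! arrangements of the blocks × 2 orders within the block = 2·6227020800 = 12454041600.
Probability = 12454041600/87178291200 = 1/7.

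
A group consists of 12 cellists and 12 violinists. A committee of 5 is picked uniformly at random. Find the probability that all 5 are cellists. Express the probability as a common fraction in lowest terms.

There are C(24,5) = 42504 possible selections.
Selections with all cellists: C(12,5) = 792.
Probability = 792/42504 = 3/161.

3/161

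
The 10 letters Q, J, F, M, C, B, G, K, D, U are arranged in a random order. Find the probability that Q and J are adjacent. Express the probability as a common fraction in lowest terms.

1/5

There are 10! = 3628800 arrangements.
Treat Q and J as a block: 9! arrangements of the blocks × 2 orders within the block = 2·362880 = 725760.
Probability = 725760/3628800 = 1/5.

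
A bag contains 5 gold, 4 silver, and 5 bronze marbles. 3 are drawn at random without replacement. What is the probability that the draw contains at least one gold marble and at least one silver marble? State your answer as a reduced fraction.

85/182

There are C(14,3) = 364 possible draws.
By inclusion-exclusion on the complements, draws missing all gold or all silver: C(9,3) + C(10,3) − C(5,3) = 84 + 120 − 10 = 194.
So draws with at least one of each: 364 − 194 = 170, probability 170/364 = 85/182.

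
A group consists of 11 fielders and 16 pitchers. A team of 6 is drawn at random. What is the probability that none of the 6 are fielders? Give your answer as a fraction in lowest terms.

There are C(27,6) = 296010 possible selections.
Selections with no fielders (all pitchers): C(16,6) = 8008.
Probability = 8008/296010 = 28/1035.

28/1035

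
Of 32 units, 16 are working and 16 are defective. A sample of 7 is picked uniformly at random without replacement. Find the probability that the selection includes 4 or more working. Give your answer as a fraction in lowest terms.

1/2

Total selections: C(32,7) = 3365856.
Favorable selections (4 or more working): C(16,4)·C(16,3) + C(16,5)·C(16,2) + C(16,6)·C(16,1) + C(16,7)·C(16,0) = 1019200 + 524160 + 128128 + 11440 = 1682928.
Probability = 1682928/3365856 = 1/2.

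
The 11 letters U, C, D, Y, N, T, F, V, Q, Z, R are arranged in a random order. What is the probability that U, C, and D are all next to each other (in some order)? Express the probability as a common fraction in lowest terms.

3/55

There are 11! = 39916800 arrangements.
Treat the three as one block: 9! placements × 3! orders within the block = 362880·6 = 2177280.
Probability = 2177280/39916800 = 3/55.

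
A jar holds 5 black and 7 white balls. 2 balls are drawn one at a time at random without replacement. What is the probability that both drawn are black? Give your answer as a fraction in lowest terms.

Multiply the conditional probabilities at each draw: 5/12 · 4/11 = 20/132 = 5/33.

5/33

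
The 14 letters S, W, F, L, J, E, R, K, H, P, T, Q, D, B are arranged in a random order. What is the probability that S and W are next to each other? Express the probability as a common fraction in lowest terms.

There are 14! = 87178291200 arrangements.
Treat S and W as a block: 13! arrangements of the blocks × 2 orders within the block = 2·6227020800 = 12454041600.
Probability = 12454041600/87178291200 = 1/7.

1/7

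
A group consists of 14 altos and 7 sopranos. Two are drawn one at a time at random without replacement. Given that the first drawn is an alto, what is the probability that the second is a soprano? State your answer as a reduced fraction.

7/20

After removing one alto, 20 remain: 13 altos and 7 sopranos.
So the probability the next is a soprano is 7/20.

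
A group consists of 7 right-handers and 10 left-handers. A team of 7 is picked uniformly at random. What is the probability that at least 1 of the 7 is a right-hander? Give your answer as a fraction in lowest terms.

There are C(17,7) = 19448 ways to choose the 7.
The complement is all 7 are left-handers: C(10,7) = 120.
Probability = 1 − 120/19448 = 19328/19448 = 2416/2431.

2416/2431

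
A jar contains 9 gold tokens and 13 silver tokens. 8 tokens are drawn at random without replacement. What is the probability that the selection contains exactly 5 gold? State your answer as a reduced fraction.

182/1615

There are C(22,8) = 319770 ways to choose 8 from 22.
Selections with exactly 5 gold: choose 5 of the 9 gold and 3 of the 13 silver, C(9,5)·C(13,3) = 126·286 = 36036.
Probability = 36036/319770 = 182/1615.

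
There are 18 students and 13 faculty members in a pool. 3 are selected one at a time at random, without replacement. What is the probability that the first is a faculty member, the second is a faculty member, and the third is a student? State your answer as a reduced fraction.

468/4495

Multiply the conditional probabilities at each draw: 13/31 · 12/30 · 18/29 = 2808/26970 = 468/4495.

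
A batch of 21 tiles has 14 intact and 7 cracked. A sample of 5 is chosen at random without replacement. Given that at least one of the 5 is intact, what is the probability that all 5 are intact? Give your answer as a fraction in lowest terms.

13/132

Work in counts. Selections with at least one intact: C(21,5) − C(7,5) = 20349 − 21 = 20328.
Of those, selections where all 5 are intact: C(14,5) = 2002.
Conditional probability = 2002/20328 = 13/132.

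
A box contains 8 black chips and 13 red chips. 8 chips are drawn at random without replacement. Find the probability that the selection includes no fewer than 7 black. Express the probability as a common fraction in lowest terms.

1/1938

Total selections: C(21,8) = 203490.
Favorable selections (no fewer than 7 black): C(8,7)·C(13,1) + C(8,8)·C(13,0) = 104 + 1 = 105.
Probability = 105/203490 = 1/1938.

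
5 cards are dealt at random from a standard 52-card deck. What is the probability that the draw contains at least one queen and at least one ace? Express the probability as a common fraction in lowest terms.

6509/64974

There are C(52,5) = 2598960 possible draws.
By inclusion-exclusion on the complements, draws missing all queens or all aces: C(48,5) + C(48,5) − C(44,5) = 1712304 + 1712304 − 1086008 = 2338600.
So draws with at least one of each: 2598960 − 2338600 = 260360, probability 260360/2598960 = 6509/64974.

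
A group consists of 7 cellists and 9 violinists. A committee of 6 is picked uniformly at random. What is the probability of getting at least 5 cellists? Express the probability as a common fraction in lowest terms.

Total selections: C(16,6) = 8008.
Favorable selections (at least 5 cellists): C(7,5)·C(9,1) + C(7,6)·C(9,0) = 189 + 7 = 196.
Probability = 196/8008 = 7/286.

7/286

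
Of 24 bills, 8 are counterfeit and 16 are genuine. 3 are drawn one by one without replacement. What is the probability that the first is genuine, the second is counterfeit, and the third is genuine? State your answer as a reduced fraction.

40/253

Multiply the conditional probabilities at each draw: 16/24 · 8/23 · 15/22 = 1920/12144 = 40/253.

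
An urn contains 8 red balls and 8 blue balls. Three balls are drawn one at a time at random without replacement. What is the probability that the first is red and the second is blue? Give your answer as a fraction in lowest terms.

Multiply the conditional probabilities at each draw: 8/16 · 8/15 = 64/240 = 4/15.

4/15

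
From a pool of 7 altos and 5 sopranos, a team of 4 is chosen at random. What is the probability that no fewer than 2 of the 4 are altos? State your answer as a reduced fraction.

Total selections: C(12,4) = 495.
Count the complement (fewer than 2 altos): C(7,0)·C(5,4) + C(7,1)·C(5,3) = 5 + 70 = 75.
Probability = 1 − 75/495 = 420/495 = 28/33.

28/33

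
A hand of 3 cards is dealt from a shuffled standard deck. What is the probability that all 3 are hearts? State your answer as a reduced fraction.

11/850

There are C(52,3) = 22100 possible 3-card hands.
Hands that are all hearts: C(13,3) = 286.
Probability = 286/22100 = 11/850.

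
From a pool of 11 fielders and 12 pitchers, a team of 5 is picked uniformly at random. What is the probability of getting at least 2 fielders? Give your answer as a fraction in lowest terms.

There are C(23,5) = 33649 ways to choose the 5.
Count the complement (fewer than 2 fielders): C(11,0)·C(12,5) + C(11,1)·C(12,4) = 792 + 5445 = 6237.
Probability = 1 − 6237/33649 = 27412/33649 = 356/437.

356/437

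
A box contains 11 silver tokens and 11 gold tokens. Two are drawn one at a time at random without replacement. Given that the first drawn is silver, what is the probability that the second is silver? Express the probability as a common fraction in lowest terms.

10/21

After removing one silver, 21 remain: 10 silver and 11 gold.
So the probability the next is silver is 10/21.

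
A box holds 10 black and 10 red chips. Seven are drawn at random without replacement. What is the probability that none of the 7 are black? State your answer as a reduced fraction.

There are C(20,7) = 77520 possible selections.
Selections with no black (all red): C(10,7) = 120.
Probability = 120/77520 = 1/646.

1/646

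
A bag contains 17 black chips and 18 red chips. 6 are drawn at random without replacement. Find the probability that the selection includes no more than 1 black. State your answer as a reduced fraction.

69/682

There are C(35,6) = 1623160 ways to choose the 6.
Favorable selections (no more than 1 black): C(17,0)·C(18,6) + C(17,1)·C(18,5) = 18564 + 145656 = 164220.
Probability = 164220/1623160 = 69/682.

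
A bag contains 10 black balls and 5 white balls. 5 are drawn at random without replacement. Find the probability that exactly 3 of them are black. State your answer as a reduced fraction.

Total number of selections: C(15,5) = 3003.
Selections with exactly 3 black: choose 3 of the 10 black and 2 of the 5 white, C(10,3)·C(5,2) = 120·10 = 1200.
Probability = 1200/3003 = 400/1001.

400/1001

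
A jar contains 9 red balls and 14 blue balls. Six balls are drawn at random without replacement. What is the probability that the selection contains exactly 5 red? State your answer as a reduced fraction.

84/4807

Total number of selections: C(23,6) = 100947.
Selections with exactly 5 red: choose 5 of the 9 red and 1 of the 14 blue, C(9,5)·C(14,1) = 126·14 = 1764.
Probability = 1764/100947 = 84/4807.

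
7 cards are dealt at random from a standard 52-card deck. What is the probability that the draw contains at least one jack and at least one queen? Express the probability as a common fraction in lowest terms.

3105873/16723070

There are C(52,7) = 133784560 possible draws.
By inclusion-exclusion on the complements, draws missing all jacks or all queens: C(48,7) + C(48,7) − C(44,7) = 73629072 + 73629072 − 38320568 = 108937576.
So draws with at least one of each: 133784560 − 108937576 = 24846984, probability 24846984/133784560 = 3105873/16723070.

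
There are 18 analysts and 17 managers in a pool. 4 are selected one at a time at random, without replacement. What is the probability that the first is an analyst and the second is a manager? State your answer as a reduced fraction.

9/35

Multiply the conditional probabilities at each draw: 18/35 · 17/34 = 306/1190 = 9/35.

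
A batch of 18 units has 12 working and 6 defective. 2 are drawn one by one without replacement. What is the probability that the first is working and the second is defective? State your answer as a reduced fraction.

Multiply the conditional probabilities at each draw: 12/18 · 6/17 = 72/306 = 4/17.

4/17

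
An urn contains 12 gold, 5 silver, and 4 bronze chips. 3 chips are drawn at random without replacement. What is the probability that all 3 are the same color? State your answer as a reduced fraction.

There are C(21,3) = 1330 ways to draw 3 chips.
All same color: C(12,3) + C(5,3) + C(4,3) = 220 + 10 + 4 = 234.
Probability = 234/1330 = 117/665.

117/665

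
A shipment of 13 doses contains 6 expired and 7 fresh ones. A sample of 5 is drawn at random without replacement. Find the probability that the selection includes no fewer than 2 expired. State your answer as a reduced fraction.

Total selections: C(13,5) = 1287.
Favorable selections (no fewer than 2 expired): C(6,2)·C(7,3) + C(6,3)·C(7,2) + C(6,4)·C(7,1) + C(6,5)·C(7,0) = 525 + 420 + 105 + 6 = 1056.
Probability = 1056/1287 = 32/39.

32/39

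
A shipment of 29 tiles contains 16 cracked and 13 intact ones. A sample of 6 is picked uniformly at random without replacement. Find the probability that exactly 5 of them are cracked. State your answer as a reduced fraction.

The sample space is all 6-subsets of the 29: C(29,6) = 475020.
Selections with exactly 5 cracked: choose 5 of the 16 cracked and 1 of the 13 intact, C(16,5)·C(13,1) = 4368·13 = 56784.
Probability = 56784/475020 = 52/435.

52/435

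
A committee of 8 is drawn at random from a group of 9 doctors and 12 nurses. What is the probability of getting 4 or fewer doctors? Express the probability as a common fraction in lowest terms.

539/646

Total selections: C(21,8) = 203490.
Count the complement (more than 4 doctors): C(9,5)·C(12,3) + C(9,6)·C(12,2) + C(9,7)·C(12,1) + C(9,8)·C(12,0) = 27720 + 5544 + 432 + 9 = 33705.
Probability = 1 − 33705/203490 = 169785/203490 = 539/646.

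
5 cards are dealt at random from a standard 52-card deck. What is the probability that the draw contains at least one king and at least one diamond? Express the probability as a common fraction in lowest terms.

There are C(52,5) = 2598960 possible draws.
By inclusion-exclusion on the complements, draws missing all kings or all diamonds: C(48,5) + C(39,5) − C(36,5) = 1712304 + 575757 − 376992 = 1911069.
So draws with at least one of each: 2598960 − 1911069 = 687891, probability 687891/2598960 = 229297/866320.

229297/866320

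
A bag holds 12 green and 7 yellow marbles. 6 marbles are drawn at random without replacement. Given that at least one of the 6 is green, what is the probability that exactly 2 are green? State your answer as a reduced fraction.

66/775

Work in counts. Selections with at least one green: C(19,6) − C(7,6) = 27132 − 7 = 27125.
Of those, selections where exactly 2 are green: C(12,2)·C(7,4) = 66·35 = 2310.
Conditional probability = 2310/27125 = 66/775.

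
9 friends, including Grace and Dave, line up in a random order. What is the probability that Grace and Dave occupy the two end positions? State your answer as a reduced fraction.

1/36

There are 9! = 362880 arrangements.
Place Grace and Dave at the ends in 2 ways, arrange the remaining 7 in 7! = 5040 ways: 2·5040 = 10080.
Probability = 10080/362880 = 1/36.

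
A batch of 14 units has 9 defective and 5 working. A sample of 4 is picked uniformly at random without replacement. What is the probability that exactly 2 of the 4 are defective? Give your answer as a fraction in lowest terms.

There are C(14,4) = 1001 ways to choose 4 from 14.
Selections with exactly 2 defective: choose 2 of the 9 defective and 2 of the 5 working, C(9,2)·C(5,2) = 36·10 = 360.
Probability = 360/1001.

360/1001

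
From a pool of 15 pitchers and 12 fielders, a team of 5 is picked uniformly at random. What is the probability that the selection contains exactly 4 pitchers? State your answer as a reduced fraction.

There are C(27,5) = 80730 ways to choose 5 from 27.
Selections with exactly 4 pitchers: choose 4 of the 15 pitchers and 1 of the 12 fielders, C(15,4)·C(12,1) = 1365·12 = 16380.
Probability = 16380/80730 = 14/69.

14/69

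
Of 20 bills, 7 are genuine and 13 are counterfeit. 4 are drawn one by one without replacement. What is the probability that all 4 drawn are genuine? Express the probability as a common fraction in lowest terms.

Multiply the conditional probabilities at each draw: 7/20 · 6/19 · 5/18 · 4/17 = 840/116280 = 7/969.

7/969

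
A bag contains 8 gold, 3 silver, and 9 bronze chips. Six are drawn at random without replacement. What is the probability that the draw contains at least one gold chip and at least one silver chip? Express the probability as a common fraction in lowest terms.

3193/4845

There are C(20,6) = 38760 possible draws.
By inclusion-exclusion on the complements, draws missing all gold or all silver: C(12,6) + C(17,6) − C(9,6) = 924 + 12376 − 84 = 13216.
So draws with at least one of each: 38760 − 13216 = 25544, probability 25544/38760 = 3193/4845.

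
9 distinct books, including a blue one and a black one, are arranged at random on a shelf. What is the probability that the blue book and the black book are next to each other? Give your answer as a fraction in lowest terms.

2/9

There are 9! = 362880 arrangements.
Treat the blue book and the black book as a block: 8! arrangements of the blocks × 2 orders within the block = 2·40320 = 80640.
Probability = 80640/362880 = 2/9.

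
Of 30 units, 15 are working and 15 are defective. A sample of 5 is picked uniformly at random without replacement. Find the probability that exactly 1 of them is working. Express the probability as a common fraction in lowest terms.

There are C(30,5) = 142506 ways to choose 5 from 30.
Selections with exactly 1 working: choose 1 of the 15 working and 4 of the 15 defective, C(15,1)·C(15,4) = 15·1365 = 20475.
Probability = 20475/142506 = 25/174.

25/174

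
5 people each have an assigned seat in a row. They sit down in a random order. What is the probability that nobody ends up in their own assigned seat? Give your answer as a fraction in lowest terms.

There are 5! = 120 seatings.
By inclusion-exclusion, seatings with no fixed points: C(5,0)·5! − C(5,1)·4! + C(5,2)·3! − C(5,3)·2! + C(5,4)·1! − C(5,5)·0! = 44.
Probability = 44/120 = 11/30.

11/30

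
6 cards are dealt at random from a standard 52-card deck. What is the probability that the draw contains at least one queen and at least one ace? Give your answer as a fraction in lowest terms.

718637/5089630

There are C(52,6) = 20358520 possible draws.
By inclusion-exclusion on the complements, draws missing all queens or all aces: C(48,6) + C(48,6) − C(44,6) = 12271512 + 12271512 − 7059052 = 17483972.
So draws with at least one of each: 20358520 − 17483972 = 2874548, probability 2874548/20358520 = 718637/5089630.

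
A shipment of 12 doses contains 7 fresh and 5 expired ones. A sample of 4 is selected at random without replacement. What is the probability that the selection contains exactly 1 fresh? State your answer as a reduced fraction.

The sample space is all 4-subsets of the 12: C(12,4) = 495.
Selections with exactly 1 fresh: choose 1 of the 7 fresh and 3 of the 5 expired, C(7,1)·C(5,3) = 7·10 = 70.
Probability = 70/495 = 14/99.

14/99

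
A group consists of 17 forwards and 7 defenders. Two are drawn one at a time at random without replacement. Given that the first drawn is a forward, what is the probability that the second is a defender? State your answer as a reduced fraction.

After removing one forward, 23 remain: 16 forwards and 7 defenders.
So the probability the next is a defender is 7/23.

7/23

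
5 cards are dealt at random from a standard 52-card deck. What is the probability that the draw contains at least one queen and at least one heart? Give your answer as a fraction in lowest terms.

229297/866320

There are C(52,5) = 2598960 possible draws.
By inclusion-exclusion on the complements, draws missing all queens or all hearts: C(48,5) + C(39,5) − C(36,5) = 1712304 + 575757 − 376992 = 1911069.
So draws with at least one of each: 2598960 − 1911069 = 687891, probability 687891/2598960 = 229297/866320.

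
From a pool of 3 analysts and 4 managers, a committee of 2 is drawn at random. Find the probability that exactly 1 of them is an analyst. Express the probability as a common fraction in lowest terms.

Total number of selections: C(7,2) = 21.
Selections with exactly 1 analyst: choose 1 of the 3 analysts and 1 of the 4 managers, C(3,1)·C(4,1) = 3·4 = 12.
Probability = 12/21 = 4/7.

4/7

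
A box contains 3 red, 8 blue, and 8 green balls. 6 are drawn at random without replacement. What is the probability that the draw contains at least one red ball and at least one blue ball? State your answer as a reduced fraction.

There are C(19,6) = 27132 possible draws.
By inclusion-exclusion on the complements, draws missing all red or all blue: C(16,6) + C(11,6) − C(8,6) = 8008 + 462 − 28 = 8442.
So draws with at least one of each: 27132 − 8442 = 18690, probability 18690/27132 = 445/646.

445/646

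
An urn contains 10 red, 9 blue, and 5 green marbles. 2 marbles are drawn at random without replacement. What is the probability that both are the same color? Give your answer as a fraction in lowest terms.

91/276

There are C(24,2) = 276 ways to draw 2 marbles.
All same color: C(10,2) + C(9,2) + C(5,2) = 45 + 36 + 10 = 91.
Probability = 91/276.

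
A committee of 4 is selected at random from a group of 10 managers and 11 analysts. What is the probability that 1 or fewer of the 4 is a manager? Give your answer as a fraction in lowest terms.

There are C(21,4) = 5985 ways to choose the 4.
Favorable selections (1 or fewer manager): C(10,0)·C(11,4) + C(10,1)·C(11,3) = 330 + 1650 = 1980.
Probability = 1980/5985 = 44/133.

44/133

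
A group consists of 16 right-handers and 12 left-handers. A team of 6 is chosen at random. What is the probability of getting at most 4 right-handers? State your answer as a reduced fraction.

There are C(28,6) = 376740 ways to choose the 6.
Count the complement (more than 4 right-handers): C(16,5)·C(12,1) + C(16,6)·C(12,0) = 52416 + 8008 = 60424.
Probability = 1 − 60424/376740 = 316316/376740 = 869/1035.

869/1035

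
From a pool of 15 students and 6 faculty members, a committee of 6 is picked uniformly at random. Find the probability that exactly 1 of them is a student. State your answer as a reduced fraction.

15/9044

The sample space is all 6-subsets of the 21: C(21,6) = 54264.
Selections with exactly 1 student: choose 1 of the 15 students and 5 of the 6 faculty members, C(15,1)·C(6,5) = 15·6 = 90.
Probability = 90/54264 = 15/9044.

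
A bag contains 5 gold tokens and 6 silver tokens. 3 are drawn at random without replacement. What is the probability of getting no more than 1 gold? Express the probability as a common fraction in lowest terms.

19/33

Total selections: C(11,3) = 165.
Favorable selections (no more than 1 gold): C(5,0)·C(6,3) + C(5,1)·C(6,2) = 20 + 75 = 95.
Probability = 95/165 = 19/33.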